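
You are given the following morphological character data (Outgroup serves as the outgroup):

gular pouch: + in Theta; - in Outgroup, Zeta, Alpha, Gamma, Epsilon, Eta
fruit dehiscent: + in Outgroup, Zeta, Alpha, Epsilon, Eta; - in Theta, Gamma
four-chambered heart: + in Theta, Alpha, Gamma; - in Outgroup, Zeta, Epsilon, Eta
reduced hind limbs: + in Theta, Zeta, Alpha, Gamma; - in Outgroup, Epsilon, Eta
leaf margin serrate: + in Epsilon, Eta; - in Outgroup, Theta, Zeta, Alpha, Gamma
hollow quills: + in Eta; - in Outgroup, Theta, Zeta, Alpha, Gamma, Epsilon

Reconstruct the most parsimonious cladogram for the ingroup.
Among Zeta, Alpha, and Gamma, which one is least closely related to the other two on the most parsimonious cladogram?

Zeta

Character polarity is set by the outgroup: the derived state is whichever differs from the outgroup's state, so for fruit dehiscent the derived state is '-', and for the remaining characters it is '+'.
gular pouch (derived state '+') is unique to Theta (autapomorphy; uninformative for grouping).
Only Gamma and Theta show the derived state '-' for fruit dehiscent, supporting them as a clade.
four-chambered heart (derived state '+') is shared by Alpha, Gamma, and Theta — a synapomorphy uniting that clade.
reduced hind limbs: derived state '+' in Alpha, Gamma, Theta, and Zeta only — synapomorphy for {Alpha, Gamma, Theta, Zeta}.
Only Epsilon and Eta show the derived state '+' for leaf margin serrate, supporting them as a clade.
hollow quills: derived state '+' in Eta only — an autapomorphy, so it tells us nothing about relationships among taxa.
Most parsimonious ingroup topology: ((((Theta,Gamma),Alpha),Zeta),(Epsilon,Eta)).
Gamma and Alpha share a more recent common ancestor with each other than either does with Zeta, so Zeta is the least closely related of the three.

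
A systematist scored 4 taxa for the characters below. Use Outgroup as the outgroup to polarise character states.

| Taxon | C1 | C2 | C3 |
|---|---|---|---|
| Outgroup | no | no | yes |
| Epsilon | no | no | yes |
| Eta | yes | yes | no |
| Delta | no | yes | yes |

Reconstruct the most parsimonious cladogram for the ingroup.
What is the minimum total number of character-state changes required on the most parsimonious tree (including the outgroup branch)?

Character polarity is set by the outgroup: the derived state is whichever differs from the outgroup's state, so for C3 the derived state is 'no', and for the remaining characters it is 'yes'.
C1: derived state 'yes' in Eta only — an autapomorphy, so it tells us nothing about relationships among taxa.
C2: derived state 'yes' in Delta and Eta only — synapomorphy for {Delta, Eta}.
C3: derived state 'no' in Eta only — an autapomorphy, so it tells us nothing about relationships among taxa.
Most parsimonious ingroup topology: (Epsilon,(Eta,Delta)).
Changes per character on this tree: C1: 1; C2: 1; C3: 1.
Total = 3.

3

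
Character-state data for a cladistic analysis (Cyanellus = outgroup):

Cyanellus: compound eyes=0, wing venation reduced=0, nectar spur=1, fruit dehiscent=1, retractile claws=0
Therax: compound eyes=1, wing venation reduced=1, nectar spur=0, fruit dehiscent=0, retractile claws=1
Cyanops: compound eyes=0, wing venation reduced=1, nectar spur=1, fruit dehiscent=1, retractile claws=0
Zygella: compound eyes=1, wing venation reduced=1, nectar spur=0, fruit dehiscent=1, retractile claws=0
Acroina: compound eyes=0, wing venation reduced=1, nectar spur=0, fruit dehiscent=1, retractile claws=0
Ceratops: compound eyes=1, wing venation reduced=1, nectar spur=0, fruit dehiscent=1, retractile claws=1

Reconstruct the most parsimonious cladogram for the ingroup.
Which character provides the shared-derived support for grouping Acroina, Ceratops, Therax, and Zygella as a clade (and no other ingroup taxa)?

Character polarity is set by the outgroup: the derived state is whichever differs from the outgroup's state, so for nectar spur, fruit dehiscent the derived state is '0', and for the remaining characters it is '1'.
compound eyes: derived state '1' in Ceratops, Therax, and Zygella only — synapomorphy for {Ceratops, Therax, Zygella}.
wing venation reduced (derived state '1') is shared by all ingroup taxa — unites the whole ingroup.
nectar spur: derived state '0' in Acroina, Ceratops, Therax, and Zygella only — synapomorphy for {Acroina, Ceratops, Therax, Zygella}.
fruit dehiscent (derived state '0') is unique to Therax (autapomorphy; uninformative for grouping).
retractile claws (derived state '1') is shared by Ceratops and Therax — a synapomorphy uniting that clade.
Most parsimonious ingroup topology: ((((Therax,Ceratops),Zygella),Acroina),Cyanops).
The clade {Acroina, Ceratops, Therax, Zygella} is supported by nectar spur: its derived state '0' occurs in exactly those taxa and in no other taxon (including the outgroup).

nectar spur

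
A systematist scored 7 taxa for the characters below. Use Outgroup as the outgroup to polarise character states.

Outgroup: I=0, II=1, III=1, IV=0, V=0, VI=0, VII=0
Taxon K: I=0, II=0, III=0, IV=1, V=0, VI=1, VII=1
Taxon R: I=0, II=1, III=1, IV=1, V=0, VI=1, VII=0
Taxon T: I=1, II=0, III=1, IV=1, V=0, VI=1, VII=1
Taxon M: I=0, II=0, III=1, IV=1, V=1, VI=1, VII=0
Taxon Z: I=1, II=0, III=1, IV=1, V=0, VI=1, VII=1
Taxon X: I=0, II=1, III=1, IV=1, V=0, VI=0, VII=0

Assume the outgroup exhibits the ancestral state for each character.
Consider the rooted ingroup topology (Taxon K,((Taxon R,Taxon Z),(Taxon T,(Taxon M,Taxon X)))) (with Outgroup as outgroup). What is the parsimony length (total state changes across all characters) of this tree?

Map each character onto (Taxon K,((Taxon R,Taxon Z),(Taxon T,(Taxon M,Taxon X)))) (rooted by Outgroup) and count the minimum state changes it requires (Fitch parsimony):
I: 2; II: 3; III: 1; IV: 1; V: 1; VI: 2; VII: 3.
Total tree length = 13.

13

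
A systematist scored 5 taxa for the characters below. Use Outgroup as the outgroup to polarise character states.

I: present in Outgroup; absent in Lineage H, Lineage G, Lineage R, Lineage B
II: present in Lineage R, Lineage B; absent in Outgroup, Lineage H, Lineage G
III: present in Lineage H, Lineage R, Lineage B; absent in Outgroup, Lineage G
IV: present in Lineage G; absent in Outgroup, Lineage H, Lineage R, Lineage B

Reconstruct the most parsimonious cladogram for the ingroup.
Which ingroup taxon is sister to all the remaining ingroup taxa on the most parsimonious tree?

Character polarity is set by the outgroup: the derived state is whichever differs from the outgroup's state, so for I the derived state is 'absent', and for the remaining characters it is 'present'.
All ingroup taxa share the derived state 'absent' for I; it defines the ingroup but does not resolve relationships within it.
II: derived state 'present' in Lineage B and Lineage R only — synapomorphy for {Lineage B, Lineage R}.
Only Lineage B, Lineage H, and Lineage R show the derived state 'present' for III, supporting them as a clade.
IV (derived state 'present') is unique to Lineage G (autapomorphy; uninformative for grouping).
Most parsimonious ingroup topology: ((Lineage H,(Lineage R,Lineage B)),Lineage G).
Lineage G is sister to the clade containing all other ingroup taxa, so it is the earliest-diverging (most basal) ingroup lineage.

Lineage G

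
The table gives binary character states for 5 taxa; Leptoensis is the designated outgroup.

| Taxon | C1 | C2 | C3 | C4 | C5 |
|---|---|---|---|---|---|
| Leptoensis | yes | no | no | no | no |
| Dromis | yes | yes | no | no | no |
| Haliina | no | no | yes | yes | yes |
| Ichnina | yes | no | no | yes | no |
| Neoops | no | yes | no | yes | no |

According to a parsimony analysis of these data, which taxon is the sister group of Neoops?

Character polarity is set by the outgroup: the derived state is whichever differs from the outgroup's state, so for C1 the derived state is 'no', and for the remaining characters it is 'yes'.
Only Haliina and Neoops show the derived state 'no' for C1, supporting them as a clade.
C2 groups Dromis and Neoops, which is incompatible with the clades supported by the remaining characters; treating it as convergent (homoplasy) costs fewer steps than any alternative tree.
C3 (derived state 'yes') is unique to Haliina (autapomorphy; uninformative for grouping).
C4 (derived state 'yes') is shared by Haliina, Ichnina, and Neoops — a synapomorphy uniting that clade.
C5 (derived state 'yes') is unique to Haliina (autapomorphy; uninformative for grouping).
Most parsimonious ingroup topology: (Dromis,((Haliina,Neoops),Ichnina)).
Neoops and Haliina form a cherry on this tree, so they are sister taxa.

Haliina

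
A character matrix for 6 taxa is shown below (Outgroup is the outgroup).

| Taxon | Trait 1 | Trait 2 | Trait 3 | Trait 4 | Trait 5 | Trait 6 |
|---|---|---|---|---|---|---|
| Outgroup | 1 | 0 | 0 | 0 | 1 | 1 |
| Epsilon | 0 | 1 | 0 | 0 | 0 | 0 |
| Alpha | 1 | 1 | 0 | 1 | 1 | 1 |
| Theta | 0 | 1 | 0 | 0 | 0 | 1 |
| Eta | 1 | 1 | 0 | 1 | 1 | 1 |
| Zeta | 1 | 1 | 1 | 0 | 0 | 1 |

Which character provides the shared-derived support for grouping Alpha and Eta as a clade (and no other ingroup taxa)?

Character polarity is set by the outgroup: the derived state is whichever differs from the outgroup's state, so for Trait 1, Trait 5, Trait 6 the derived state is '0', and for the remaining characters it is '1'.
Only Epsilon and Theta show the derived state '0' for Trait 1, supporting them as a clade.
Trait 2 (derived state '1') is shared by all ingroup taxa — unites the whole ingroup.
Trait 3: derived state '1' in Zeta only — an autapomorphy, so it tells us nothing about relationships among taxa.
Trait 4 (derived state '1') is shared by Alpha and Eta — a synapomorphy uniting that clade.
Trait 5: derived state '0' in Epsilon, Theta, and Zeta only — synapomorphy for {Epsilon, Theta, Zeta}.
Trait 6: derived state '0' in Epsilon only — an autapomorphy, so it tells us nothing about relationships among taxa.
Most parsimonious ingroup topology: (((Epsilon,Theta),Zeta),(Alpha,Eta)).
The clade {Alpha, Eta} is supported by Trait 4: its derived state '1' occurs in exactly those taxa and in no other taxon (including the outgroup).

Trait 4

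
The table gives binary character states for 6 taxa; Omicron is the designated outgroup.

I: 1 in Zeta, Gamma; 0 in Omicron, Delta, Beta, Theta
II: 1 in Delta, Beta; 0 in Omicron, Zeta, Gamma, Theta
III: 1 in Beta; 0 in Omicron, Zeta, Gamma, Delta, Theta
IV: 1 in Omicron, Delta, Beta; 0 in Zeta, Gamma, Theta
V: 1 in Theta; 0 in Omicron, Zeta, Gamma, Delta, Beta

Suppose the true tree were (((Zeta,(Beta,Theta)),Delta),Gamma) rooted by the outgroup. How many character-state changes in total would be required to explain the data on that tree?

9

Map each character onto (((Zeta,(Beta,Theta)),Delta),Gamma) (rooted by Omicron) and count the minimum state changes it requires (Fitch parsimony):
I: 2; II: 2; III: 1; IV: 3; V: 1.
Total tree length = 9.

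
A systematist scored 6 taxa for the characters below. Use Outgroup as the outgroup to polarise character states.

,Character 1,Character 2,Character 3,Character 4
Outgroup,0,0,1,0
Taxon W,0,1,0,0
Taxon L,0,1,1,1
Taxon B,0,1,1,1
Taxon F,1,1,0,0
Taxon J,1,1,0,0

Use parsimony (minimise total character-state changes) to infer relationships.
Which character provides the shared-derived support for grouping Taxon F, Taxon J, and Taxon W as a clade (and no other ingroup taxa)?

Character 3

Character polarity is set by the outgroup: the derived state is whichever differs from the outgroup's state, so for Character 3 the derived state is '0', and for the remaining characters it is '1'.
Character 1: derived state '1' in Taxon F and Taxon J only — synapomorphy for {Taxon F, Taxon J}.
All ingroup taxa share the derived state '1' for Character 2; it defines the ingroup but does not resolve relationships within it.
Only Taxon F, Taxon J, and Taxon W show the derived state '0' for Character 3, supporting them as a clade.
Character 4: derived state '1' in Taxon B and Taxon L only — synapomorphy for {Taxon B, Taxon L}.
Most parsimonious ingroup topology: ((Taxon W,(Taxon F,Taxon J)),(Taxon L,Taxon B)).
The clade {Taxon F, Taxon J, Taxon W} is supported by Character 3: its derived state '0' occurs in exactly those taxa and in no other taxon (including the outgroup).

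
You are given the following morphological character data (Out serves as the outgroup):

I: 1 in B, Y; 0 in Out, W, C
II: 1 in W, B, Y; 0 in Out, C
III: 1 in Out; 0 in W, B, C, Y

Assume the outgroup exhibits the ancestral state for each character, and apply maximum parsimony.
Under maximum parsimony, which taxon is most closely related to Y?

B

Character polarity is set by the outgroup: the derived state is whichever differs from the outgroup's state, so for III the derived state is '0', and for the remaining characters it is '1'.
I (derived state '1') is shared by B and Y — a synapomorphy uniting that clade.
Only B, W, and Y show the derived state '1' for II, supporting them as a clade.
All ingroup taxa share the derived state '0' for III; it defines the ingroup but does not resolve relationships within it.
Most parsimonious ingroup topology: ((W,(B,Y)),C).
Y and B form a cherry on this tree, so they are sister taxa.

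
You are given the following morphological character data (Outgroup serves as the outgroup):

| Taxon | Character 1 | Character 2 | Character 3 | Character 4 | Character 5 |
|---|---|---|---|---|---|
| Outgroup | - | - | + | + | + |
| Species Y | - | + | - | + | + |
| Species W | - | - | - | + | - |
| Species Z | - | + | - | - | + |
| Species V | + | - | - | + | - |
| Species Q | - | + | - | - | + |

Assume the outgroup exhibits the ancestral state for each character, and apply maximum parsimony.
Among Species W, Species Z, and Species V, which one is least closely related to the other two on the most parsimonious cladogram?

Character polarity is set by the outgroup: the derived state is whichever differs from the outgroup's state, so for Character 3, Character 4, Character 5 the derived state is '-', and for the remaining characters it is '+'.
Character 1: derived state '+' in Species V only — an autapomorphy, so it tells us nothing about relationships among taxa.
Only Species Q, Species Y, and Species Z show the derived state '+' for Character 2, supporting them as a clade.
Character 3 (derived state '-') is shared by all ingroup taxa — unites the whole ingroup.
Character 4: derived state '-' in Species Q and Species Z only — synapomorphy for {Species Q, Species Z}.
Only Species V and Species W show the derived state '-' for Character 5, supporting them as a clade.
Most parsimonious ingroup topology: ((Species Y,(Species Z,Species Q)),(Species W,Species V)).
Species V and Species W share a more recent common ancestor with each other than either does with Species Z, so Species Z is the least closely related of the three.

Species Z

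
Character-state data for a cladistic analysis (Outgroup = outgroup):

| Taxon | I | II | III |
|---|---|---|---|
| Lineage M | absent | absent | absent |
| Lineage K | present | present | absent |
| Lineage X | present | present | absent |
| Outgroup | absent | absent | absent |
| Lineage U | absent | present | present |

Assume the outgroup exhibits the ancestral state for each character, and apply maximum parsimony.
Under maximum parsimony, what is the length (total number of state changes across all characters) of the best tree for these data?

The outgroup has state 'absent' for every character, so 'present' is the derived state throughout.
Only Lineage K and Lineage X show the derived state 'present' for I, supporting them as a clade.
II (derived state 'present') is shared by Lineage K, Lineage U, and Lineage X — a synapomorphy uniting that clade.
III (derived state 'present') is unique to Lineage U (autapomorphy; uninformative for grouping).
Most parsimonious ingroup topology: ((Lineage U,(Lineage K,Lineage X)),Lineage M).
Changes per character on this tree: I: 1; II: 1; III: 1.
Total = 3.

3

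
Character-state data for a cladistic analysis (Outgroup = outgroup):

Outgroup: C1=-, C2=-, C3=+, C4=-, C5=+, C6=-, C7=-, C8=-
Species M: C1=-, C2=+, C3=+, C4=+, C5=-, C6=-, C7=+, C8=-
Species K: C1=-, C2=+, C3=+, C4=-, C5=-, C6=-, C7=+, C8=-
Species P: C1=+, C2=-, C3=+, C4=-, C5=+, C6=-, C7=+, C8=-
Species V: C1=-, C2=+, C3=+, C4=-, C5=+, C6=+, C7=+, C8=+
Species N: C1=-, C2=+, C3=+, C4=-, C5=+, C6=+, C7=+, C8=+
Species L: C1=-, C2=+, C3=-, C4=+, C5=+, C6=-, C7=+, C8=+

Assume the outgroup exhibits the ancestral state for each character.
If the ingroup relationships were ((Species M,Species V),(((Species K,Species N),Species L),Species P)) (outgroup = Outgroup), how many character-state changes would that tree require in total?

14

Map each character onto ((Species M,Species V),(((Species K,Species N),Species L),Species P)) (rooted by Outgroup) and count the minimum state changes it requires (Fitch parsimony):
C1: 1; C2: 2; C3: 1; C4: 2; C5: 2; C6: 2; C7: 1; C8: 3.
Total tree length = 14.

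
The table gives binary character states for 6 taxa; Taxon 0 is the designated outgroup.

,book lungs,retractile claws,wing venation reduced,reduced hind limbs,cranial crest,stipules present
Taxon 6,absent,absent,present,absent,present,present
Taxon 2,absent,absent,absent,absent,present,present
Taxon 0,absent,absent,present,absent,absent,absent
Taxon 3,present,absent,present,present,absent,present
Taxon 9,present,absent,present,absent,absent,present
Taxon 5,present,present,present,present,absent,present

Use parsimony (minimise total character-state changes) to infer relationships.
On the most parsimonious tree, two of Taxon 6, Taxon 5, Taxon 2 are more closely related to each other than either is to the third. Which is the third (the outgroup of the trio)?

Taxon 5

Character polarity is set by the outgroup: the derived state is whichever differs from the outgroup's state, so for wing venation reduced the derived state is 'absent', and for the remaining characters it is 'present'.
book lungs (derived state 'present') is shared by Taxon 3, Taxon 5, and Taxon 9 — a synapomorphy uniting that clade.
retractile claws (derived state 'present') is unique to Taxon 5 (autapomorphy; uninformative for grouping).
wing venation reduced: derived state 'absent' in Taxon 2 only — an autapomorphy, so it tells us nothing about relationships among taxa.
reduced hind limbs: derived state 'present' in Taxon 3 and Taxon 5 only — synapomorphy for {Taxon 3, Taxon 5}.
Only Taxon 2 and Taxon 6 show the derived state 'present' for cranial crest, supporting them as a clade.
All ingroup taxa share the derived state 'present' for stipules present; it defines the ingroup but does not resolve relationships within it.
Most parsimonious ingroup topology: ((Taxon 2,Taxon 6),(Taxon 9,(Taxon 5,Taxon 3))).
Taxon 2 and Taxon 6 share a more recent common ancestor with each other than either does with Taxon 5, so Taxon 5 is the least closely related of the three.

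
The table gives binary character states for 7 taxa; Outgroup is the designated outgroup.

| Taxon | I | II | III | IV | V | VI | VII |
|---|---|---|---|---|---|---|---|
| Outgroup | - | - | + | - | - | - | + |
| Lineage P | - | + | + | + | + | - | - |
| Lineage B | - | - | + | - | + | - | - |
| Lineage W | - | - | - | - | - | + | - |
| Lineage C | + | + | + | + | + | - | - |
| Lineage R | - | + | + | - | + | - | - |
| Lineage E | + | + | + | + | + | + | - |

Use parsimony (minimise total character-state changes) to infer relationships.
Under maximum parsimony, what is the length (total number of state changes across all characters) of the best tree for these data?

Character polarity is set by the outgroup: the derived state is whichever differs from the outgroup's state, so for III, VII the derived state is '-', and for the remaining characters it is '+'.
I (derived state '+') is shared by Lineage C and Lineage E — a synapomorphy uniting that clade.
Only Lineage C, Lineage E, Lineage P, and Lineage R show the derived state '+' for II, supporting them as a clade.
III (derived state '-') is unique to Lineage W (autapomorphy; uninformative for grouping).
IV: derived state '+' in Lineage C, Lineage E, and Lineage P only — synapomorphy for {Lineage C, Lineage E, Lineage P}.
V (derived state '+') is shared by Lineage B, Lineage C, Lineage E, Lineage P, and Lineage R — a synapomorphy uniting that clade.
VI (state '+') occurs in Lineage E and Lineage W but conflicts with the nesting implied by the other characters — most parsimoniously interpreted as homoplasy.
All ingroup taxa share the derived state '-' for VII; it defines the ingroup but does not resolve relationships within it.
Most parsimonious ingroup topology: ((((Lineage P,(Lineage C,Lineage E)),Lineage R),Lineage B),Lineage W).
Changes per character on this tree: I: 1; II: 1; III: 1; IV: 1; V: 1; VI: 2; VII: 1.
Total = 8.

8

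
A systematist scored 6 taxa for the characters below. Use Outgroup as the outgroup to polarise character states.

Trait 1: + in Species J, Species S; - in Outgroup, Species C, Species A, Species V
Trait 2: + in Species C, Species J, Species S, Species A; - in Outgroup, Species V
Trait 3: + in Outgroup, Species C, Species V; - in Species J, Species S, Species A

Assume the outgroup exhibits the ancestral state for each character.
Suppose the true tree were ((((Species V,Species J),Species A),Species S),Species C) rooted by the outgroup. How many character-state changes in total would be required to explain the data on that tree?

6

Map each character onto ((((Species V,Species J),Species A),Species S),Species C) (rooted by Outgroup) and count the minimum state changes it requires (Fitch parsimony):
Trait 1: 2; Trait 2: 2; Trait 3: 2.
Total tree length = 6.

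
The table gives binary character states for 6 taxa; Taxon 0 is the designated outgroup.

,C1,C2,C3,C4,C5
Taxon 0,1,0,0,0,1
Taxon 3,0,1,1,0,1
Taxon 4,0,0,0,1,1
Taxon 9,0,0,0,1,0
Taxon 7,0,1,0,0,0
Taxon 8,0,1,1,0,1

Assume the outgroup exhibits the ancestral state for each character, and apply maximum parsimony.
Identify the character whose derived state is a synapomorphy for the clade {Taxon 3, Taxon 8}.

C3

Character polarity is set by the outgroup: the derived state is whichever differs from the outgroup's state, so for C1, C5 the derived state is '0', and for the remaining characters it is '1'.
All ingroup taxa share the derived state '0' for C1; it defines the ingroup but does not resolve relationships within it.
Only Taxon 3, Taxon 7, and Taxon 8 show the derived state '1' for C2, supporting them as a clade.
C3: derived state '1' in Taxon 3 and Taxon 8 only — synapomorphy for {Taxon 3, Taxon 8}.
C4: derived state '1' in Taxon 4 and Taxon 9 only — synapomorphy for {Taxon 4, Taxon 9}.
C5 (state '0') occurs in Taxon 7 and Taxon 9 but conflicts with the nesting implied by the other characters — most parsimoniously interpreted as homoplasy.
Most parsimonious ingroup topology: (((Taxon 3,Taxon 8),Taxon 7),(Taxon 4,Taxon 9)).
The clade {Taxon 3, Taxon 8} is supported by C3: its derived state '1' occurs in exactly those taxa and in no other taxon (including the outgroup).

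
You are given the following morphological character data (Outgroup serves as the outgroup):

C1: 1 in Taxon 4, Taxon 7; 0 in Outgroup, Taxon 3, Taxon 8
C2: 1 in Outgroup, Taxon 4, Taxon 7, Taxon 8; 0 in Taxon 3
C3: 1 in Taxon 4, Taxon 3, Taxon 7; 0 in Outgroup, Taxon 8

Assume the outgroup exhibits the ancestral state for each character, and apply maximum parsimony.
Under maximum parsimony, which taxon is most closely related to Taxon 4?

Character polarity is set by the outgroup: the derived state is whichever differs from the outgroup's state, so for C2 the derived state is '0', and for the remaining characters it is '1'.
C1 (derived state '1') is shared by Taxon 4 and Taxon 7 — a synapomorphy uniting that clade.
C2 (derived state '0') is unique to Taxon 3 (autapomorphy; uninformative for grouping).
C3: derived state '1' in Taxon 3, Taxon 4, and Taxon 7 only — synapomorphy for {Taxon 3, Taxon 4, Taxon 7}.
Most parsimonious ingroup topology: (((Taxon 4,Taxon 7),Taxon 3),Taxon 8).
Taxon 4 and Taxon 7 form a cherry on this tree, so they are sister taxa.

Taxon 7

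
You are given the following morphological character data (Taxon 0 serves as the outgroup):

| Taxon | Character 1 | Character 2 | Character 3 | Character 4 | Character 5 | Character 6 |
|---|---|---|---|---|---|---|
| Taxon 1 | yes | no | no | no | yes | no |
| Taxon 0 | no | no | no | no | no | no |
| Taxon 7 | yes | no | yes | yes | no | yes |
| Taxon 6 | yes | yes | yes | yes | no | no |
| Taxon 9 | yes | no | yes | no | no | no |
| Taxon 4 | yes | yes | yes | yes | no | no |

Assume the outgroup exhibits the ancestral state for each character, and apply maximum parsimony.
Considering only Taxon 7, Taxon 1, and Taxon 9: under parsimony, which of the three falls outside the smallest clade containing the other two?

The outgroup has state 'no' for every character, so 'yes' is the derived state throughout.
Character 1 (derived state 'yes') is shared by all ingroup taxa — unites the whole ingroup.
Only Taxon 4 and Taxon 6 show the derived state 'yes' for Character 2, supporting them as a clade.
Only Taxon 4, Taxon 6, Taxon 7, and Taxon 9 show the derived state 'yes' for Character 3, supporting them as a clade.
Character 4 (derived state 'yes') is shared by Taxon 4, Taxon 6, and Taxon 7 — a synapomorphy uniting that clade.
Character 5 (derived state 'yes') is unique to Taxon 1 (autapomorphy; uninformative for grouping).
Character 6 (derived state 'yes') is unique to Taxon 7 (autapomorphy; uninformative for grouping).
Most parsimonious ingroup topology: ((((Taxon 4,Taxon 6),Taxon 7),Taxon 9),Taxon 1).
Taxon 9 and Taxon 7 share a more recent common ancestor with each other than either does with Taxon 1, so Taxon 1 is the least closely related of the three.

Taxon 1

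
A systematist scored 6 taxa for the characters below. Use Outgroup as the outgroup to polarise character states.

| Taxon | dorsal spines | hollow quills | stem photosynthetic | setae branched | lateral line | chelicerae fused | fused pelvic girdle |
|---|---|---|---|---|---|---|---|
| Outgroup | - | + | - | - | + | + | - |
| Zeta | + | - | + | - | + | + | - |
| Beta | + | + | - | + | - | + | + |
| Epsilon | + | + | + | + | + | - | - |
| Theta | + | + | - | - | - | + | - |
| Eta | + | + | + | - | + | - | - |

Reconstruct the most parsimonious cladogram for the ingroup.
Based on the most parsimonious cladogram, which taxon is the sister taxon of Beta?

Character polarity is set by the outgroup: the derived state is whichever differs from the outgroup's state, so for hollow quills, lateral line, chelicerae fused the derived state is '-', and for the remaining characters it is '+'.
All ingroup taxa share the derived state '+' for dorsal spines; it defines the ingroup but does not resolve relationships within it.
hollow quills: derived state '-' in Zeta only — an autapomorphy, so it tells us nothing about relationships among taxa.
stem photosynthetic (derived state '+') is shared by Epsilon, Eta, and Zeta — a synapomorphy uniting that clade.
setae branched (state '+') occurs in Beta and Epsilon but conflicts with the nesting implied by the other characters — most parsimoniously interpreted as homoplasy.
lateral line: derived state '-' in Beta and Theta only — synapomorphy for {Beta, Theta}.
chelicerae fused (derived state '-') is shared by Epsilon and Eta — a synapomorphy uniting that clade.
fused pelvic girdle: derived state '+' in Beta only — an autapomorphy, so it tells us nothing about relationships among taxa.
Most parsimonious ingroup topology: ((Zeta,(Epsilon,Eta)),(Beta,Theta)).
Beta and Theta form a cherry on this tree, so they are sister taxa.

Theta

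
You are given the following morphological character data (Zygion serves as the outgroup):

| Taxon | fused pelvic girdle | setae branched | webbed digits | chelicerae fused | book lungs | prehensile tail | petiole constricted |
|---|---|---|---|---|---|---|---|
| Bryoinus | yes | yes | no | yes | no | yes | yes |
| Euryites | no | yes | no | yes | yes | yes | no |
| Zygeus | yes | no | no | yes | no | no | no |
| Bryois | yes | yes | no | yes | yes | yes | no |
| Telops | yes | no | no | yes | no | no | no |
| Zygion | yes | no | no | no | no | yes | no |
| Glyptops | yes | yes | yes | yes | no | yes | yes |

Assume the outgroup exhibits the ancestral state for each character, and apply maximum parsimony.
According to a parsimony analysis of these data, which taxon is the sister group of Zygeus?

Telops

Character polarity is set by the outgroup: the derived state is whichever differs from the outgroup's state, so for fused pelvic girdle, prehensile tail the derived state is 'no', and for the remaining characters it is 'yes'.
fused pelvic girdle (derived state 'no') is unique to Euryites (autapomorphy; uninformative for grouping).
setae branched (derived state 'yes') is shared by Bryoinus, Bryois, Euryites, and Glyptops — a synapomorphy uniting that clade.
webbed digits (derived state 'yes') is unique to Glyptops (autapomorphy; uninformative for grouping).
chelicerae fused (derived state 'yes') is shared by all ingroup taxa — unites the whole ingroup.
book lungs: derived state 'yes' in Bryois and Euryites only — synapomorphy for {Bryois, Euryites}.
Only Telops and Zygeus show the derived state 'no' for prehensile tail, supporting them as a clade.
petiole constricted (derived state 'yes') is shared by Bryoinus and Glyptops — a synapomorphy uniting that clade.
Most parsimonious ingroup topology: ((Zygeus,Telops),((Bryois,Euryites),(Glyptops,Bryoinus))).
Zygeus and Telops form a cherry on this tree, so they are sister taxa.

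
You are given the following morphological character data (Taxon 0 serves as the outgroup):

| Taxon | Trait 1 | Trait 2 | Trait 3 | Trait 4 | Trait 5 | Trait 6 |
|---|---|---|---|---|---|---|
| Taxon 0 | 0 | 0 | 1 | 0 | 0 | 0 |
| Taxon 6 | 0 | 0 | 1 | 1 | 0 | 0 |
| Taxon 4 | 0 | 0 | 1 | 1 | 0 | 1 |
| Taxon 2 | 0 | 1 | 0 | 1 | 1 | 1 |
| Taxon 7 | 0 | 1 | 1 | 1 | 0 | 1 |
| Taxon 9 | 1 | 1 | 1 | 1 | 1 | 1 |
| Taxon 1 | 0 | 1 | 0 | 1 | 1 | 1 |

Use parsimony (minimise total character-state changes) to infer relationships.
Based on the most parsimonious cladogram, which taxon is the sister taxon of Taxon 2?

Character polarity is set by the outgroup: the derived state is whichever differs from the outgroup's state, so for Trait 3 the derived state is '0', and for the remaining characters it is '1'.
Trait 1 (derived state '1') is unique to Taxon 9 (autapomorphy; uninformative for grouping).
Only Taxon 1, Taxon 2, Taxon 7, and Taxon 9 show the derived state '1' for Trait 2, supporting them as a clade.
Trait 3 (derived state '0') is shared by Taxon 1 and Taxon 2 — a synapomorphy uniting that clade.
Trait 4 (derived state '1') is shared by all ingroup taxa — unites the whole ingroup.
Trait 5: derived state '1' in Taxon 1, Taxon 2, and Taxon 9 only — synapomorphy for {Taxon 1, Taxon 2, Taxon 9}.
Only Taxon 1, Taxon 2, Taxon 4, Taxon 7, and Taxon 9 show the derived state '1' for Trait 6, supporting them as a clade.
Most parsimonious ingroup topology: (Taxon 6,(Taxon 4,(((Taxon 2,Taxon 1),Taxon 9),Taxon 7))).
Taxon 2 and Taxon 1 form a cherry on this tree, so they are sister taxa.

Taxon 1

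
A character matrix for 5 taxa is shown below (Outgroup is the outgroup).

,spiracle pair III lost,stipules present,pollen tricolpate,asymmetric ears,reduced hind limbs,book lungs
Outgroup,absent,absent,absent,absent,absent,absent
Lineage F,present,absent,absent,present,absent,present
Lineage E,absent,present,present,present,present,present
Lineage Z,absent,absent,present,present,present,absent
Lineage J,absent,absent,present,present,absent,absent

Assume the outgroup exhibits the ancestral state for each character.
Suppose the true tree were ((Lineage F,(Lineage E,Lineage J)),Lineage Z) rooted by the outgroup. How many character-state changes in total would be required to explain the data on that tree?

9

Map each character onto ((Lineage F,(Lineage E,Lineage J)),Lineage Z) (rooted by Outgroup) and count the minimum state changes it requires (Fitch parsimony):
spiracle pair III lost: 1; stipules present: 1; pollen tricolpate: 2; asymmetric ears: 1; reduced hind limbs: 2; book lungs: 2.
Total tree length = 9.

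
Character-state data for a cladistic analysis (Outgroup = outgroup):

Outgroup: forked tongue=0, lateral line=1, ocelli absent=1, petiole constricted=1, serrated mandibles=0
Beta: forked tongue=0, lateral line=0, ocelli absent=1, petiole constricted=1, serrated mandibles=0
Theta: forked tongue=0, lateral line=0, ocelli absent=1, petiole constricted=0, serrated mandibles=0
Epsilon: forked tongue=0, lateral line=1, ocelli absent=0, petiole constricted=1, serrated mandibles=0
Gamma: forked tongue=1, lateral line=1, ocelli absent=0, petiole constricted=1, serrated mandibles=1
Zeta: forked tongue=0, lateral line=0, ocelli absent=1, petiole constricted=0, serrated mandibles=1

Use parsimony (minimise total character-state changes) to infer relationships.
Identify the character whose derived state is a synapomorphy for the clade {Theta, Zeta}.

Character polarity is set by the outgroup: the derived state is whichever differs from the outgroup's state, so for lateral line, ocelli absent, petiole constricted the derived state is '0', and for the remaining characters it is '1'.
forked tongue: derived state '1' in Gamma only — an autapomorphy, so it tells us nothing about relationships among taxa.
lateral line (derived state '0') is shared by Beta, Theta, and Zeta — a synapomorphy uniting that clade.
ocelli absent (derived state '0') is shared by Epsilon and Gamma — a synapomorphy uniting that clade.
Only Theta and Zeta show the derived state '0' for petiole constricted, supporting them as a clade.
serrated mandibles groups Gamma and Zeta, which is incompatible with the clades supported by the remaining characters; treating it as convergent (homoplasy) costs fewer steps than any alternative tree.
Most parsimonious ingroup topology: ((Gamma,Epsilon),(Beta,(Zeta,Theta))).
The clade {Theta, Zeta} is supported by petiole constricted: its derived state '0' occurs in exactly those taxa and in no other taxon (including the outgroup).

petiole constricted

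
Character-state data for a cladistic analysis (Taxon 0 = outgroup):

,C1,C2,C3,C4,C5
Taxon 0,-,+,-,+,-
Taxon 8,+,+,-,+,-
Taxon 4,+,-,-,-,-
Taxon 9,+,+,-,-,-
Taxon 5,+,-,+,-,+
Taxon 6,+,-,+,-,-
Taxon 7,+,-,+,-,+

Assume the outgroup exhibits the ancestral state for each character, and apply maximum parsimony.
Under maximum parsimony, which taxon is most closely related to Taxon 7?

Character polarity is set by the outgroup: the derived state is whichever differs from the outgroup's state, so for C2, C4 the derived state is '-', and for the remaining characters it is '+'.
C1 (derived state '+') is shared by all ingroup taxa — unites the whole ingroup.
C2 (derived state '-') is shared by Taxon 4, Taxon 5, Taxon 6, and Taxon 7 — a synapomorphy uniting that clade.
C3 (derived state '+') is shared by Taxon 5, Taxon 6, and Taxon 7 — a synapomorphy uniting that clade.
Only Taxon 4, Taxon 5, Taxon 6, Taxon 7, and Taxon 9 show the derived state '-' for C4, supporting them as a clade.
C5 (derived state '+') is shared by Taxon 5 and Taxon 7 — a synapomorphy uniting that clade.
Most parsimonious ingroup topology: (Taxon 8,((Taxon 4,((Taxon 5,Taxon 7),Taxon 6)),Taxon 9)).
Taxon 7 and Taxon 5 form a cherry on this tree, so they are sister taxa.

Taxon 5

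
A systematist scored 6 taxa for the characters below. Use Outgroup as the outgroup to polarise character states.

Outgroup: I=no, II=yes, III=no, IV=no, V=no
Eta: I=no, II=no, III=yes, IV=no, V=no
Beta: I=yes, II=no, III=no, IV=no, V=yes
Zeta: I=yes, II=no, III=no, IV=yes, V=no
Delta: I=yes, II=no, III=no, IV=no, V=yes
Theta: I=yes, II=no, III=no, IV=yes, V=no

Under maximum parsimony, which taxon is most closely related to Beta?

Delta

Character polarity is set by the outgroup: the derived state is whichever differs from the outgroup's state, so for II the derived state is 'no', and for the remaining characters it is 'yes'.
Only Beta, Delta, Theta, and Zeta show the derived state 'yes' for I, supporting them as a clade.
All ingroup taxa share the derived state 'no' for II; it defines the ingroup but does not resolve relationships within it.
III: derived state 'yes' in Eta only — an autapomorphy, so it tells us nothing about relationships among taxa.
IV (derived state 'yes') is shared by Theta and Zeta — a synapomorphy uniting that clade.
Only Beta and Delta show the derived state 'yes' for V, supporting them as a clade.
Most parsimonious ingroup topology: (Eta,((Beta,Delta),(Zeta,Theta))).
Beta and Delta form a cherry on this tree, so they are sister taxa.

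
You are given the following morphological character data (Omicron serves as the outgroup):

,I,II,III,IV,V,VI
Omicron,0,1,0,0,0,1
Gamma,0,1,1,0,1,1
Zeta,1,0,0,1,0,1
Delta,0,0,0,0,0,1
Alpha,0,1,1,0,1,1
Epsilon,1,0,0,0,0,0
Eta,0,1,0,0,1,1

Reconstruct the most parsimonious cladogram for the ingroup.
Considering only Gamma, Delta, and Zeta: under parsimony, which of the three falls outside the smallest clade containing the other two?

Gamma

Character polarity is set by the outgroup: the derived state is whichever differs from the outgroup's state, so for II, VI the derived state is '0', and for the remaining characters it is '1'.
Only Epsilon and Zeta show the derived state '1' for I, supporting them as a clade.
II (derived state '0') is shared by Delta, Epsilon, and Zeta — a synapomorphy uniting that clade.
III (derived state '1') is shared by Alpha and Gamma — a synapomorphy uniting that clade.
IV (derived state '1') is unique to Zeta (autapomorphy; uninformative for grouping).
V: derived state '1' in Alpha, Eta, and Gamma only — synapomorphy for {Alpha, Eta, Gamma}.
VI: derived state '0' in Epsilon only — an autapomorphy, so it tells us nothing about relationships among taxa.
Most parsimonious ingroup topology: (((Gamma,Alpha),Eta),((Zeta,Epsilon),Delta)).
Delta and Zeta share a more recent common ancestor with each other than either does with Gamma, so Gamma is the least closely related of the three.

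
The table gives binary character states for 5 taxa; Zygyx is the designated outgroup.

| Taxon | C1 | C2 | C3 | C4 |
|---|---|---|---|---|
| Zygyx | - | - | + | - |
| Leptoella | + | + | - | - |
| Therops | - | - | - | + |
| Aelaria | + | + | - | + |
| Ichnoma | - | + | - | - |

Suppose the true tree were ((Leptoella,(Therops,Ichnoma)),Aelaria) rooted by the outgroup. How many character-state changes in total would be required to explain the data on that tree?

7

Map each character onto ((Leptoella,(Therops,Ichnoma)),Aelaria) (rooted by Zygyx) and count the minimum state changes it requires (Fitch parsimony):
C1: 2; C2: 2; C3: 1; C4: 2.
Total tree length = 7.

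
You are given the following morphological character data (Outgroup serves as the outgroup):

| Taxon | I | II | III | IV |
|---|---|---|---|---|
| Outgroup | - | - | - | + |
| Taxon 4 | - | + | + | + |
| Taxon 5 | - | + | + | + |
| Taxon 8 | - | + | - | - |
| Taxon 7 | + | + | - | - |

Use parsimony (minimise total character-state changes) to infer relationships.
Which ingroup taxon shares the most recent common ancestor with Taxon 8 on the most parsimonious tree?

Taxon 7

Character polarity is set by the outgroup: the derived state is whichever differs from the outgroup's state, so for IV the derived state is '-', and for the remaining characters it is '+'.
I (derived state '+') is unique to Taxon 7 (autapomorphy; uninformative for grouping).
All ingroup taxa share the derived state '+' for II; it defines the ingroup but does not resolve relationships within it.
III (derived state '+') is shared by Taxon 4 and Taxon 5 — a synapomorphy uniting that clade.
IV (derived state '-') is shared by Taxon 7 and Taxon 8 — a synapomorphy uniting that clade.
Most parsimonious ingroup topology: ((Taxon 4,Taxon 5),(Taxon 8,Taxon 7)).
Taxon 8 and Taxon 7 form a cherry on this tree, so they are sister taxa.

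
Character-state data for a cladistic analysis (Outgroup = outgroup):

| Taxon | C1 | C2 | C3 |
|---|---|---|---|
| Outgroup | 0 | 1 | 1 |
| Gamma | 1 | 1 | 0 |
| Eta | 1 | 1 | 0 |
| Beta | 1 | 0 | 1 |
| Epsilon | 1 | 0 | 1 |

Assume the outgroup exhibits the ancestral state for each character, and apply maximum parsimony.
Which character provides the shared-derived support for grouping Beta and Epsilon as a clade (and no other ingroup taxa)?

Character polarity is set by the outgroup: the derived state is whichever differs from the outgroup's state, so for C2, C3 the derived state is '0', and for the remaining characters it is '1'.
All ingroup taxa share the derived state '1' for C1; it defines the ingroup but does not resolve relationships within it.
C2 (derived state '0') is shared by Beta and Epsilon — a synapomorphy uniting that clade.
C3: derived state '0' in Eta and Gamma only — synapomorphy for {Eta, Gamma}.
Most parsimonious ingroup topology: ((Gamma,Eta),(Beta,Epsilon)).
The clade {Beta, Epsilon} is supported by C2: its derived state '0' occurs in exactly those taxa and in no other taxon (including the outgroup).

C2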